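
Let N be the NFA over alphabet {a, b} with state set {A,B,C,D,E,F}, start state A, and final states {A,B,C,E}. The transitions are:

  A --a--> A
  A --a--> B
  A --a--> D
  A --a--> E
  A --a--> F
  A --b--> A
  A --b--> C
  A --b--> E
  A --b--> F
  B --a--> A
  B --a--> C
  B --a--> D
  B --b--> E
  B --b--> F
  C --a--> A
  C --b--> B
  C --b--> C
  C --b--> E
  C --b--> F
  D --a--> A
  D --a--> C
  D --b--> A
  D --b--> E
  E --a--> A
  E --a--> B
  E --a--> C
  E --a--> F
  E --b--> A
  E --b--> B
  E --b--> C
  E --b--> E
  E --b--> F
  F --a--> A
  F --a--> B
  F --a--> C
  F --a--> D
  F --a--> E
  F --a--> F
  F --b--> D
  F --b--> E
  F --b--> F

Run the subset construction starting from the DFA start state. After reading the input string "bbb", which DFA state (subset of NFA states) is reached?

{A,B,C,D,E,F}

Start: {A}.
δ(A,b) = {A,C,E,F}.
Union: {A,C,E,F}.
After b: {A,C,E,F}.
δ(A,b) = {A,C,E,F}; δ(C,b) = {B,C,E,F}; δ(E,b) = {A,B,C,E,F}; δ(F,b) = {D,E,F}.
Union: {A,B,C,D,E,F}.
After b: {A,B,C,D,E,F}.
δ(A,b) = {A,C,E,F}; δ(B,b) = {E,F}; δ(C,b) = {B,C,E,F}; δ(D,b) = {A,E}; δ(E,b) = {A,B,C,E,F}; δ(F,b) = {D,E,F}.
Union: {A,B,C,D,E,F}.
After b: {A,B,C,D,E,F}.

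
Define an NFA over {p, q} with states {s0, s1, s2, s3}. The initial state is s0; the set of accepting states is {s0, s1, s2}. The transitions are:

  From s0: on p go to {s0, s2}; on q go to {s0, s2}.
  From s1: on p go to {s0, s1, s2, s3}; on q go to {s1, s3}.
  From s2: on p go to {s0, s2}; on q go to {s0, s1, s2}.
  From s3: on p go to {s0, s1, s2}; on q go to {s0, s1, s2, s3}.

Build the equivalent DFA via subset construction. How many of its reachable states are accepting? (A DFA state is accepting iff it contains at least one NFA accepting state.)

Start state of the DFA: {s0}.
{s0} --p--> {s0, s2}  [new]
{s0} --q--> {s0, s2}  [seen]
{s0, s2} --p--> {s0, s2}  [seen]
{s0, s2} --q--> {s0, s1, s2}  [new]
{s0, s1, s2} --p--> {s0, s1, s2, s3}  [new]
{s0, s1, s2} --q--> {s0, s1, s2, s3}  [seen]
{s0, s1, s2, s3} --p--> {s0, s1, s2, s3}  [seen]
{s0, s1, s2, s3} --q--> {s0, s1, s2, s3}  [seen]
Reachable DFA states: {s0}, {s0, s2}, {s0, s1, s2}, {s0, s1, s2, s3}.
Accepting DFA states (contain an NFA accepting state): {s0}, {s0, s2}, {s0, s1, s2}, {s0, s1, s2, s3}.

4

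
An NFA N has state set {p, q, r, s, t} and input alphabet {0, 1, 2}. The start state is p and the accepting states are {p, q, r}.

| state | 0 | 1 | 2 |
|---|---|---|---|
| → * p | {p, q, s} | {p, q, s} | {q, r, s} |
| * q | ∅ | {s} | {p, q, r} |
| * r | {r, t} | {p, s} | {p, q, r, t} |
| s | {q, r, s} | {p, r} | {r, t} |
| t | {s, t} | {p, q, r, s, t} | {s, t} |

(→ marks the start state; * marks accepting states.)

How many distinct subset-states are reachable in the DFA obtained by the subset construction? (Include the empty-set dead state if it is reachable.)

Start state of the DFA: {p}.
{p} --0--> {p, q, s}  [new]
{p} --1--> {p, q, s}  [seen]
{p} --2--> {q, r, s}  [new]
{p, q, s} --0--> {p, q, r, s}  [new]
{p, q, s} --1--> {p, q, r, s}  [seen]
{p, q, s} --2--> {p, q, r, s, t}  [new]
{q, r, s} --0--> {q, r, s, t}  [new]
{q, r, s} --1--> {p, r, s}  [new]
{q, r, s} --2--> {p, q, r, t}  [new]
{p, q, r, s} --0--> {p, q, r, s, t}  [seen]
{p, q, r, s} --1--> {p, q, r, s}  [seen]
{p, q, r, s} --2--> {p, q, r, s, t}  [seen]
{p, q, r, s, t} --0--> {p, q, r, s, t}  [seen]
{p, q, r, s, t} --1--> {p, q, r, s, t}  [seen]
{p, q, r, s, t} --2--> {p, q, r, s, t}  [seen]
{q, r, s, t} --0--> {q, r, s, t}  [seen]
{q, r, s, t} --1--> {p, q, r, s, t}  [seen]
{q, r, s, t} --2--> {p, q, r, s, t}  [seen]
{p, r, s} --0--> {p, q, r, s, t}  [seen]
{p, r, s} --1--> {p, q, r, s}  [seen]
{p, r, s} --2--> {p, q, r, s, t}  [seen]
{p, q, r, t} --0--> {p, q, r, s, t}  [seen]
{p, q, r, t} --1--> {p, q, r, s, t}  [seen]
{p, q, r, t} --2--> {p, q, r, s, t}  [seen]
Reachable DFA states: {p}, {p, q, s}, {q, r, s}, {p, q, r, s}, {p, q, r, s, t}, {q, r, s, t}, {p, r, s}, {p, q, r, t}.

8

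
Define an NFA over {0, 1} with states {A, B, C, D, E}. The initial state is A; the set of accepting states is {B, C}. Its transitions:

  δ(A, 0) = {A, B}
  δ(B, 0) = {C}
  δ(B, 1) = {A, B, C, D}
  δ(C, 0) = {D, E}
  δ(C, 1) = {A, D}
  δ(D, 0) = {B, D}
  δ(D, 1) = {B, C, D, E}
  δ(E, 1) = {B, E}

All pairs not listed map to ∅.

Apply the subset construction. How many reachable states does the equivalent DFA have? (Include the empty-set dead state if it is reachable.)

6

Start state of the DFA: {A}.
{A} --0--> {A, B}  [new]
{A} --1--> ∅  [new]
{A, B} --0--> {A, B, C}  [new]
{A, B} --1--> {A, B, C, D}  [new]
∅ --0--> ∅  [seen]
∅ --1--> ∅  [seen]
{A, B, C} --0--> {A, B, C, D, E}  [new]
{A, B, C} --1--> {A, B, C, D}  [seen]
{A, B, C, D} --0--> {A, B, C, D, E}  [seen]
{A, B, C, D} --1--> {A, B, C, D, E}  [seen]
{A, B, C, D, E} --0--> {A, B, C, D, E}  [seen]
{A, B, C, D, E} --1--> {A, B, C, D, E}  [seen]
Reachable DFA states: {A}, {A, B}, ∅, {A, B, C}, {A, B, C, D}, {A, B, C, D, E}.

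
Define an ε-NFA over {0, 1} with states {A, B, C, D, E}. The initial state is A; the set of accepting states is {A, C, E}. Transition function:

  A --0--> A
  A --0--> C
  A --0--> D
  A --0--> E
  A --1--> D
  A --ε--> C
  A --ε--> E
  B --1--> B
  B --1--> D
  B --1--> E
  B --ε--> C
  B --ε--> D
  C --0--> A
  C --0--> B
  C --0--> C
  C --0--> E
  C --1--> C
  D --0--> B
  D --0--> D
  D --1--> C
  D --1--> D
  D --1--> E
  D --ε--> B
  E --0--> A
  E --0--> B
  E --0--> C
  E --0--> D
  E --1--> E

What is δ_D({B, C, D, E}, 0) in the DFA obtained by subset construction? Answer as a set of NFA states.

δ(B,0) = ∅; δ(C,0) = {A, B, C, E}; δ(D,0) = {B, D}; δ(E,0) = {A, B, C, D}.
Union: {A, B, C, D, E}.

{A, B, C, D, E}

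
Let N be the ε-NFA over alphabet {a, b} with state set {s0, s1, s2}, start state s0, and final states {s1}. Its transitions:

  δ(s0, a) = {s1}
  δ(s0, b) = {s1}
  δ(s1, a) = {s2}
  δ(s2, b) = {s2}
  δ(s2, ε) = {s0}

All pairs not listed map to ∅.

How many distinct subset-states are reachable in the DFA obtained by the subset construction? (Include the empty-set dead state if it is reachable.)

Start state of the DFA: {s0} (ε-closure of the NFA start).
{s0} --a--> {s1}  [new]
{s0} --b--> {s1}  [seen]
{s1} --a--> {s0, s2}  [new]
{s1} --b--> ∅  [new]
{s0, s2} --a--> {s1}  [seen]
{s0, s2} --b--> {s0, s1, s2}  [new]
∅ --a--> ∅  [seen]
∅ --b--> ∅  [seen]
{s0, s1, s2} --a--> {s0, s1, s2}  [seen]
{s0, s1, s2} --b--> {s0, s1, s2}  [seen]
Reachable DFA states: {s0}, {s1}, {s0, s2}, ∅, {s0, s1, s2}.

5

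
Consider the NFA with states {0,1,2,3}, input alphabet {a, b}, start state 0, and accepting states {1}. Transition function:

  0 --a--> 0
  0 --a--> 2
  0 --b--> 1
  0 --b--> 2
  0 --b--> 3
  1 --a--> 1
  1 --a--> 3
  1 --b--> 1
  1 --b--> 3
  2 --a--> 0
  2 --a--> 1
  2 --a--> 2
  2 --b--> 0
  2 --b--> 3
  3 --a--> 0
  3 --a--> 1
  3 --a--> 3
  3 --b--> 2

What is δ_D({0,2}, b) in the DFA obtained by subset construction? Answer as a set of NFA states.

δ(0,b) = {1,2,3}; δ(2,b) = {0,3}.
Union: {0,1,2,3}.

{0,1,2,3}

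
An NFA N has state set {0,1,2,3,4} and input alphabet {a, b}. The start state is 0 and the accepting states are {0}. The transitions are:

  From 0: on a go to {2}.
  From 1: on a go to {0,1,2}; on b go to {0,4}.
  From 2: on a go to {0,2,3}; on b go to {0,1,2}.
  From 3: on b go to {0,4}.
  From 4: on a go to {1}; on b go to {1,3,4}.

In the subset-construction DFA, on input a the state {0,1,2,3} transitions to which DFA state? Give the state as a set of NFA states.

δ(0,a) = {2}; δ(1,a) = {0,1,2}; δ(2,a) = {0,2,3}; δ(3,a) = ∅.
Union: {0,1,2,3}.

{0,1,2,3}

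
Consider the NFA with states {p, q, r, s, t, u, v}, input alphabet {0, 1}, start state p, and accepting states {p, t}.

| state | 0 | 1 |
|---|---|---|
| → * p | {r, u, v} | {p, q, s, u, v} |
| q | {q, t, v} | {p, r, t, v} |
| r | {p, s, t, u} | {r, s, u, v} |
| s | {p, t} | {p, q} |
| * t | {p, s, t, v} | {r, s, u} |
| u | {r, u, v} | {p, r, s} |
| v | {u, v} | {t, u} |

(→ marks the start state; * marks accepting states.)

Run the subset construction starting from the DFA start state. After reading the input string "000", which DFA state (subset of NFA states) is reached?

Start: {p}.
δ(p,0) = {r, u, v}.
Union: {r, u, v}.
After 0: {r, u, v}.
δ(r,0) = {p, s, t, u}; δ(u,0) = {r, u, v}; δ(v,0) = {u, v}.
Union: {p, r, s, t, u, v}.
After 0: {p, r, s, t, u, v}.
δ(p,0) = {r, u, v}; δ(r,0) = {p, s, t, u}; δ(s,0) = {p, t}; δ(t,0) = {p, s, t, v}; δ(u,0) = {r, u, v}; δ(v,0) = {u, v}.
Union: {p, r, s, t, u, v}.
After 0: {p, r, s, t, u, v}.

{p, r, s, t, u, v}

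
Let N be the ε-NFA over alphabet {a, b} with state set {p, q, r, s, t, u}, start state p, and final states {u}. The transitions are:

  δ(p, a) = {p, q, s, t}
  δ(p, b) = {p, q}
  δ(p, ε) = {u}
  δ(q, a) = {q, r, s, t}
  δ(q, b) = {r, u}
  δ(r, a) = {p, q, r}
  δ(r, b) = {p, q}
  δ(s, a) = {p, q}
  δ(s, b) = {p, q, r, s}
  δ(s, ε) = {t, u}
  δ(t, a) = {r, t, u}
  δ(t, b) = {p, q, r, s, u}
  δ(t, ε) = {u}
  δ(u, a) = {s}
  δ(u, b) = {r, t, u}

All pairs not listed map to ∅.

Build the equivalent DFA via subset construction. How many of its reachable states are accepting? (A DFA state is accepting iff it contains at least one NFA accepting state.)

4

Start state of the DFA: {p, u} (ε-closure of the NFA start).
{p, u} --a--> {p, q, s, t, u}  [new]
{p, u} --b--> {p, q, r, t, u}  [new]
{p, q, s, t, u} --a--> {p, q, r, s, t, u}  [new]
{p, q, s, t, u} --b--> {p, q, r, s, t, u}  [seen]
{p, q, r, t, u} --a--> {p, q, r, s, t, u}  [seen]
{p, q, r, t, u} --b--> {p, q, r, s, t, u}  [seen]
{p, q, r, s, t, u} --a--> {p, q, r, s, t, u}  [seen]
{p, q, r, s, t, u} --b--> {p, q, r, s, t, u}  [seen]
Reachable DFA states: {p, u}, {p, q, s, t, u}, {p, q, r, t, u}, {p, q, r, s, t, u}.
Accepting DFA states (contain an NFA accepting state): {p, u}, {p, q, s, t, u}, {p, q, r, t, u}, {p, q, r, s, t, u}.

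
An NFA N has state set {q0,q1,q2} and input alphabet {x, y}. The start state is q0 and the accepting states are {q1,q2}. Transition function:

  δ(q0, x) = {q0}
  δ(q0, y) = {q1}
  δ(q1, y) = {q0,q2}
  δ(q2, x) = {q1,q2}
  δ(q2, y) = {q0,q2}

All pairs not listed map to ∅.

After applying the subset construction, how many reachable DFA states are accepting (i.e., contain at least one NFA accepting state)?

3

Start state of the DFA: {q0}.
{q0} --x--> {q0}  [seen]
{q0} --y--> {q1}  [new]
{q1} --x--> ∅  [new]
{q1} --y--> {q0,q2}  [new]
∅ --x--> ∅  [seen]
∅ --y--> ∅  [seen]
{q0,q2} --x--> {q0,q1,q2}  [new]
{q0,q2} --y--> {q0,q1,q2}  [seen]
{q0,q1,q2} --x--> {q0,q1,q2}  [seen]
{q0,q1,q2} --y--> {q0,q1,q2}  [seen]
Reachable DFA states: {q0}, {q1}, ∅, {q0,q2}, {q0,q1,q2}.
Accepting DFA states (contain an NFA accepting state): {q1}, {q0,q2}, {q0,q1,q2}.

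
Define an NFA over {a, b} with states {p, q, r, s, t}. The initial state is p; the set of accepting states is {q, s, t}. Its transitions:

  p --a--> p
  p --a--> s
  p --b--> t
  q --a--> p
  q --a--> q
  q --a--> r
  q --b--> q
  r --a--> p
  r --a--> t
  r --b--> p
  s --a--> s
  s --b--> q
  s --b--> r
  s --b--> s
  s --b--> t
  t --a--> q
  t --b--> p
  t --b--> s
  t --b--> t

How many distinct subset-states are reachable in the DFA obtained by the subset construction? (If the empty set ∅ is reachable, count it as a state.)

12

Start state of the DFA: {p}.
{p} --a--> {p, s}  [new]
{p} --b--> {t}  [new]
{p, s} --a--> {p, s}  [seen]
{p, s} --b--> {q, r, s, t}  [new]
{t} --a--> {q}  [new]
{t} --b--> {p, s, t}  [new]
{q, r, s, t} --a--> {p, q, r, s, t}  [new]
{q, r, s, t} --b--> {p, q, r, s, t}  [seen]
{q} --a--> {p, q, r}  [new]
{q} --b--> {q}  [seen]
{p, s, t} --a--> {p, q, s}  [new]
{p, s, t} --b--> {p, q, r, s, t}  [seen]
{p, q, r, s, t} --a--> {p, q, r, s, t}  [seen]
{p, q, r, s, t} --b--> {p, q, r, s, t}  [seen]
{p, q, r} --a--> {p, q, r, s, t}  [seen]
{p, q, r} --b--> {p, q, t}  [new]
{p, q, s} --a--> {p, q, r, s}  [new]
{p, q, s} --b--> {q, r, s, t}  [seen]
{p, q, t} --a--> {p, q, r, s}  [seen]
{p, q, t} --b--> {p, q, s, t}  [new]
{p, q, r, s} --a--> {p, q, r, s, t}  [seen]
{p, q, r, s} --b--> {p, q, r, s, t}  [seen]
{p, q, s, t} --a--> {p, q, r, s}  [seen]
{p, q, s, t} --b--> {p, q, r, s, t}  [seen]
Reachable DFA states: {p}, {p, s}, {t}, {q, r, s, t}, {q}, {p, s, t}, {p, q, r, s, t}, {p, q, r}, {p, q, s}, {p, q, t}, {p, q, r, s}, {p, q, s, t}.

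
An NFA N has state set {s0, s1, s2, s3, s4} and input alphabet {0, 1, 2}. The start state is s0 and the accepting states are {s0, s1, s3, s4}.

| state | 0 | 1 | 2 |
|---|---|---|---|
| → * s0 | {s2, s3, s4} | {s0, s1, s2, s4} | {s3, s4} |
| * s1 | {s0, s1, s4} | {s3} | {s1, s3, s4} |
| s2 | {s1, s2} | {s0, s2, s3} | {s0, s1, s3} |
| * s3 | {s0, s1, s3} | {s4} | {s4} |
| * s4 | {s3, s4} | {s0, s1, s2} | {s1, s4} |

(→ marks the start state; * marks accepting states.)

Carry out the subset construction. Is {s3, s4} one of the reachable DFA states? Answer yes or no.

yes

Start state of the DFA: {s0}.
{s0} --0--> {s2, s3, s4}  [new]
{s0} --1--> {s0, s1, s2, s4}  [new]
{s0} --2--> {s3, s4}  [new]
{s2, s3, s4} --0--> {s0, s1, s2, s3, s4}  [new]
{s2, s3, s4} --1--> {s0, s1, s2, s3, s4}  [seen]
{s2, s3, s4} --2--> {s0, s1, s3, s4}  [new]
{s0, s1, s2, s4} --0--> {s0, s1, s2, s3, s4}  [seen]
{s0, s1, s2, s4} --1--> {s0, s1, s2, s3, s4}  [seen]
{s0, s1, s2, s4} --2--> {s0, s1, s3, s4}  [seen]
{s3, s4} --0--> {s0, s1, s3, s4}  [seen]
{s3, s4} --1--> {s0, s1, s2, s4}  [seen]
{s3, s4} --2--> {s1, s4}  [new]
{s0, s1, s2, s3, s4} --0--> {s0, s1, s2, s3, s4}  [seen]
{s0, s1, s2, s3, s4} --1--> {s0, s1, s2, s3, s4}  [seen]
{s0, s1, s2, s3, s4} --2--> {s0, s1, s3, s4}  [seen]
{s0, s1, s3, s4} --0--> {s0, s1, s2, s3, s4}  [seen]
{s0, s1, s3, s4} --1--> {s0, s1, s2, s3, s4}  [seen]
{s0, s1, s3, s4} --2--> {s1, s3, s4}  [new]
{s1, s4} --0--> {s0, s1, s3, s4}  [seen]
{s1, s4} --1--> {s0, s1, s2, s3}  [new]
{s1, s4} --2--> {s1, s3, s4}  [seen]
{s1, s3, s4} --0--> {s0, s1, s3, s4}  [seen]
{s1, s3, s4} --1--> {s0, s1, s2, s3, s4}  [seen]
{s1, s3, s4} --2--> {s1, s3, s4}  [seen]
{s0, s1, s2, s3} --0--> {s0, s1, s2, s3, s4}  [seen]
{s0, s1, s2, s3} --1--> {s0, s1, s2, s3, s4}  [seen]
{s0, s1, s2, s3} --2--> {s0, s1, s3, s4}  [seen]
Reachable DFA states: {s0}, {s2, s3, s4}, {s0, s1, s2, s4}, {s3, s4}, {s0, s1, s2, s3, s4}, {s0, s1, s3, s4}, {s1, s4}, {s1, s3, s4}, {s0, s1, s2, s3}.
{s3, s4} is among them.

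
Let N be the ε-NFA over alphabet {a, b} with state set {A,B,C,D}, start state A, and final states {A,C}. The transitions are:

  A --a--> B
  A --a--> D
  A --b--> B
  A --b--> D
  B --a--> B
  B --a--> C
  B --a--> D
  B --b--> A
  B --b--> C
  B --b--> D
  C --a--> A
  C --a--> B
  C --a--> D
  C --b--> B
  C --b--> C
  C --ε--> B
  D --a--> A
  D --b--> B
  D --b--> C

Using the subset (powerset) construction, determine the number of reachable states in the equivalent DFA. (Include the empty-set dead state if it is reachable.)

Start state of the DFA: {A} (ε-closure of the NFA start).
{A} --a--> {B,D}  [new]
{A} --b--> {B,D}  [seen]
{B,D} --a--> {A,B,C,D}  [new]
{B,D} --b--> {A,B,C,D}  [seen]
{A,B,C,D} --a--> {A,B,C,D}  [seen]
{A,B,C,D} --b--> {A,B,C,D}  [seen]
Reachable DFA states: {A}, {B,D}, {A,B,C,D}.

3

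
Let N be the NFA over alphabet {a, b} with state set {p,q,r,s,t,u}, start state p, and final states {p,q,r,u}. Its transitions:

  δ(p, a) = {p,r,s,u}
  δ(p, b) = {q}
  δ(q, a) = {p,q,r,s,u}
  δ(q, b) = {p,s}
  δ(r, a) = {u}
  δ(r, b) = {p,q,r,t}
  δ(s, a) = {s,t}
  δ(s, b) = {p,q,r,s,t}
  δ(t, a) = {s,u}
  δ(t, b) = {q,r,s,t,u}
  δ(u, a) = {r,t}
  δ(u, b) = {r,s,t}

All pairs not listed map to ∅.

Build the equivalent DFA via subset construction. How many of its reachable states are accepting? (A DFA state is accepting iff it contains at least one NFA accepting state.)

8

Start state of the DFA: {p}.
{p} --a--> {p,r,s,u}  [new]
{p} --b--> {q}  [new]
{p,r,s,u} --a--> {p,r,s,t,u}  [new]
{p,r,s,u} --b--> {p,q,r,s,t}  [new]
{q} --a--> {p,q,r,s,u}  [new]
{q} --b--> {p,s}  [new]
{p,r,s,t,u} --a--> {p,r,s,t,u}  [seen]
{p,r,s,t,u} --b--> {p,q,r,s,t,u}  [new]
{p,q,r,s,t} --a--> {p,q,r,s,t,u}  [seen]
{p,q,r,s,t} --b--> {p,q,r,s,t,u}  [seen]
{p,q,r,s,u} --a--> {p,q,r,s,t,u}  [seen]
{p,q,r,s,u} --b--> {p,q,r,s,t}  [seen]
{p,s} --a--> {p,r,s,t,u}  [seen]
{p,s} --b--> {p,q,r,s,t}  [seen]
{p,q,r,s,t,u} --a--> {p,q,r,s,t,u}  [seen]
{p,q,r,s,t,u} --b--> {p,q,r,s,t,u}  [seen]
Reachable DFA states: {p}, {p,r,s,u}, {q}, {p,r,s,t,u}, {p,q,r,s,t}, {p,q,r,s,u}, {p,s}, {p,q,r,s,t,u}.
Accepting DFA states (contain an NFA accepting state): {p}, {p,r,s,u}, {q}, {p,r,s,t,u}, {p,q,r,s,t}, {p,q,r,s,u}, {p,s}, {p,q,r,s,t,u}.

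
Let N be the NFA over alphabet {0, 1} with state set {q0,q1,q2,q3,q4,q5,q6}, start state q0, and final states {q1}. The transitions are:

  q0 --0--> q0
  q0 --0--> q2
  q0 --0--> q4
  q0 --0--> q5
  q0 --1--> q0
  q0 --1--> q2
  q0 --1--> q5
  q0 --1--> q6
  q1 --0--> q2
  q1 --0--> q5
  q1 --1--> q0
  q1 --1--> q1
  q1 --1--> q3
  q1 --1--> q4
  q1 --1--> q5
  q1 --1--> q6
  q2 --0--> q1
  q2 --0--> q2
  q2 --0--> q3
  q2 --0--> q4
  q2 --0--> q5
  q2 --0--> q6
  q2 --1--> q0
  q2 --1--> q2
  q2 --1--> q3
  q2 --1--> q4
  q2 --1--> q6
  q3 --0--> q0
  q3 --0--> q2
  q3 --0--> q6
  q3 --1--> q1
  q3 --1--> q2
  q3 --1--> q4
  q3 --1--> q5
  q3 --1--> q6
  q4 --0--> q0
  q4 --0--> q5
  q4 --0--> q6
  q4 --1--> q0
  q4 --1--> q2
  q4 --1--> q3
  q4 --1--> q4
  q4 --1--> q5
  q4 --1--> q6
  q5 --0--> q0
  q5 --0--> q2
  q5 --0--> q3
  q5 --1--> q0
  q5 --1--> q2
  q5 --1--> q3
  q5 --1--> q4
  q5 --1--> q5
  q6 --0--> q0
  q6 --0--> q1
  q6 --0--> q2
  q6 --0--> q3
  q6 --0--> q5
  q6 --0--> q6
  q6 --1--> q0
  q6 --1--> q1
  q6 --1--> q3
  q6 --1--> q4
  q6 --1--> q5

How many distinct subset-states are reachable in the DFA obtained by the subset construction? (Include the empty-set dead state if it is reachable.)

Start state of the DFA: {q0}.
{q0} --0--> {q0,q2,q4,q5}  [new]
{q0} --1--> {q0,q2,q5,q6}  [new]
{q0,q2,q4,q5} --0--> {q0,q1,q2,q3,q4,q5,q6}  [new]
{q0,q2,q4,q5} --1--> {q0,q2,q3,q4,q5,q6}  [new]
{q0,q2,q5,q6} --0--> {q0,q1,q2,q3,q4,q5,q6}  [seen]
{q0,q2,q5,q6} --1--> {q0,q1,q2,q3,q4,q5,q6}  [seen]
{q0,q1,q2,q3,q4,q5,q6} --0--> {q0,q1,q2,q3,q4,q5,q6}  [seen]
{q0,q1,q2,q3,q4,q5,q6} --1--> {q0,q1,q2,q3,q4,q5,q6}  [seen]
{q0,q2,q3,q4,q5,q6} --0--> {q0,q1,q2,q3,q4,q5,q6}  [seen]
{q0,q2,q3,q4,q5,q6} --1--> {q0,q1,q2,q3,q4,q5,q6}  [seen]
Reachable DFA states: {q0}, {q0,q2,q4,q5}, {q0,q2,q5,q6}, {q0,q1,q2,q3,q4,q5,q6}, {q0,q2,q3,q4,q5,q6}.

5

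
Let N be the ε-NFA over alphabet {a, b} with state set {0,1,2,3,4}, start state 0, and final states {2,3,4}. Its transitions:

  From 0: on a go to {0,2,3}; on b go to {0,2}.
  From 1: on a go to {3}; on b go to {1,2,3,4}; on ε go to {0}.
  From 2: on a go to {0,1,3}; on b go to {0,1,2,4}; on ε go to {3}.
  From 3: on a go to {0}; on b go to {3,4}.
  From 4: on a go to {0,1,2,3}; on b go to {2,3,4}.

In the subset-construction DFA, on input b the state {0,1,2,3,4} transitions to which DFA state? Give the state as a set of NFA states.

{0,1,2,3,4}

δ(0,b) = {0,2}; δ(1,b) = {1,2,3,4}; δ(2,b) = {0,1,2,4}; δ(3,b) = {3,4}; δ(4,b) = {2,3,4}.
Union: {0,1,2,3,4}.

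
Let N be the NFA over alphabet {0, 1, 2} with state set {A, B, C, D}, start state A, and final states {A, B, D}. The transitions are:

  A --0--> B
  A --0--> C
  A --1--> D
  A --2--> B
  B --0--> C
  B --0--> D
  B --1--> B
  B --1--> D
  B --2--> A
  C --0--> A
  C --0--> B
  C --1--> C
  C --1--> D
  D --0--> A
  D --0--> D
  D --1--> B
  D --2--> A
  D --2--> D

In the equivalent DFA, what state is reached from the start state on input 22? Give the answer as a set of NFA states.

Start: {A}.
δ(A,2) = {B}.
Union: {B}.
After 2: {B}.
δ(B,2) = {A}.
Union: {A}.
After 2: {A}.

{A}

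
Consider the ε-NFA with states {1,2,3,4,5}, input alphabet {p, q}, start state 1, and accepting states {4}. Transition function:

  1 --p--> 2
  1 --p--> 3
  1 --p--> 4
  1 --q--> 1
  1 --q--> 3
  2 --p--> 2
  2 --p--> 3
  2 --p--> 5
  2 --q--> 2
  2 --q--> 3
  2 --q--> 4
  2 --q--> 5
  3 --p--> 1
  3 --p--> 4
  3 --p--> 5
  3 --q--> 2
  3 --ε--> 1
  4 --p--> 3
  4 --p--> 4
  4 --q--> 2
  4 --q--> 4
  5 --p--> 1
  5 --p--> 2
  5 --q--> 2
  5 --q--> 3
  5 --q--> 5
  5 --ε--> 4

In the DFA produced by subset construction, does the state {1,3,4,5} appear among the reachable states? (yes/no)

Start state of the DFA: {1} (ε-closure of the NFA start).
{1} --p--> {1,2,3,4}  [new]
{1} --q--> {1,3}  [new]
{1,2,3,4} --p--> {1,2,3,4,5}  [new]
{1,2,3,4} --q--> {1,2,3,4,5}  [seen]
{1,3} --p--> {1,2,3,4,5}  [seen]
{1,3} --q--> {1,2,3}  [new]
{1,2,3,4,5} --p--> {1,2,3,4,5}  [seen]
{1,2,3,4,5} --q--> {1,2,3,4,5}  [seen]
{1,2,3} --p--> {1,2,3,4,5}  [seen]
{1,2,3} --q--> {1,2,3,4,5}  [seen]
Reachable DFA states: {1}, {1,2,3,4}, {1,3}, {1,2,3,4,5}, {1,2,3}.
{1,3,4,5} is not among them.

no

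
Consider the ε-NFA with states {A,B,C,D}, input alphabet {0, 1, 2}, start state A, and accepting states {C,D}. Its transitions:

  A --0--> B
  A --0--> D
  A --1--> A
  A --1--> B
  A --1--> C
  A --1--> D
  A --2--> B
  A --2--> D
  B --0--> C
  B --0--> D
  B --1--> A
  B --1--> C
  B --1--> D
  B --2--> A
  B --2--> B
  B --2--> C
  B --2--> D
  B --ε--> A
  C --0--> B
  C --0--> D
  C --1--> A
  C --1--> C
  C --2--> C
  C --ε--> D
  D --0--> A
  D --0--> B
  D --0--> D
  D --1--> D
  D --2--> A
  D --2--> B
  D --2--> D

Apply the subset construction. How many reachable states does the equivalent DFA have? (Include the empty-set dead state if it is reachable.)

Start state of the DFA: {A} (ε-closure of the NFA start).
{A} --0--> {A,B,D}  [new]
{A} --1--> {A,B,C,D}  [new]
{A} --2--> {A,B,D}  [seen]
{A,B,D} --0--> {A,B,C,D}  [seen]
{A,B,D} --1--> {A,B,C,D}  [seen]
{A,B,D} --2--> {A,B,C,D}  [seen]
{A,B,C,D} --0--> {A,B,C,D}  [seen]
{A,B,C,D} --1--> {A,B,C,D}  [seen]
{A,B,C,D} --2--> {A,B,C,D}  [seen]
Reachable DFA states: {A}, {A,B,D}, {A,B,C,D}.

3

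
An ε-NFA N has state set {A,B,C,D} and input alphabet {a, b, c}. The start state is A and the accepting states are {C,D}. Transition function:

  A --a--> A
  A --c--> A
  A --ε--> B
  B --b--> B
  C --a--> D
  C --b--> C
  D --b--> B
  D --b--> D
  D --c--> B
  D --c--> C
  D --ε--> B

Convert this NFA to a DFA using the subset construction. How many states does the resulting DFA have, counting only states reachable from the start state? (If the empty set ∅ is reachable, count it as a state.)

3

Start state of the DFA: {A,B} (ε-closure of the NFA start).
{A,B} --a--> {A,B}  [seen]
{A,B} --b--> {B}  [new]
{A,B} --c--> {A,B}  [seen]
{B} --a--> ∅  [new]
{B} --b--> {B}  [seen]
{B} --c--> ∅  [seen]
∅ --a--> ∅  [seen]
∅ --b--> ∅  [seen]
∅ --c--> ∅  [seen]
Reachable DFA states: {A,B}, {B}, ∅.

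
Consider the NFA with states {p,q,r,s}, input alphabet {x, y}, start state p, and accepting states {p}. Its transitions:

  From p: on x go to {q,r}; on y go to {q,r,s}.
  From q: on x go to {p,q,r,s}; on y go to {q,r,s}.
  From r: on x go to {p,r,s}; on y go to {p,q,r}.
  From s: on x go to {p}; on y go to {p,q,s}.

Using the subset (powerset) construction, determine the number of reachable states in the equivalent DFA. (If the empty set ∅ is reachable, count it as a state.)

4

Start state of the DFA: {p}.
{p} --x--> {q,r}  [new]
{p} --y--> {q,r,s}  [new]
{q,r} --x--> {p,q,r,s}  [new]
{q,r} --y--> {p,q,r,s}  [seen]
{q,r,s} --x--> {p,q,r,s}  [seen]
{q,r,s} --y--> {p,q,r,s}  [seen]
{p,q,r,s} --x--> {p,q,r,s}  [seen]
{p,q,r,s} --y--> {p,q,r,s}  [seen]
Reachable DFA states: {p}, {q,r}, {q,r,s}, {p,q,r,s}.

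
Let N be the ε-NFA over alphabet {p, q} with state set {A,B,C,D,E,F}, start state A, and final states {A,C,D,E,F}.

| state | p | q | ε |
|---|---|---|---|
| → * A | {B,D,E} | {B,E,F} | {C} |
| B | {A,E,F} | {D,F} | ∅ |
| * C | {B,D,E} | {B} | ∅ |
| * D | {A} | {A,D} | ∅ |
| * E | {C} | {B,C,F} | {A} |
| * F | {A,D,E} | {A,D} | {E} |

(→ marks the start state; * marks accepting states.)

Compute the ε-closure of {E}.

{A,C,E}

Begin with {E}.
E →ε {A}; add A.
A →ε {C}; add C.
ε-closure = {A,C,E}.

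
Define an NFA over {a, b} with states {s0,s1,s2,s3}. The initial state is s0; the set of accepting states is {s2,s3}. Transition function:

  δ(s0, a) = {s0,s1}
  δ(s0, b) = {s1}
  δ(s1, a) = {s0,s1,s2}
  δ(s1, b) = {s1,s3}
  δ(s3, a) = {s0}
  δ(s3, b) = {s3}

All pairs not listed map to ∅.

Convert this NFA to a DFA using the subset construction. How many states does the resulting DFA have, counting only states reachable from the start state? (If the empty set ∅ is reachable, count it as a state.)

Start state of the DFA: {s0}.
{s0} --a--> {s0,s1}  [new]
{s0} --b--> {s1}  [new]
{s0,s1} --a--> {s0,s1,s2}  [new]
{s0,s1} --b--> {s1,s3}  [new]
{s1} --a--> {s0,s1,s2}  [seen]
{s1} --b--> {s1,s3}  [seen]
{s0,s1,s2} --a--> {s0,s1,s2}  [seen]
{s0,s1,s2} --b--> {s1,s3}  [seen]
{s1,s3} --a--> {s0,s1,s2}  [seen]
{s1,s3} --b--> {s1,s3}  [seen]
Reachable DFA states: {s0}, {s0,s1}, {s1}, {s0,s1,s2}, {s1,s3}.

5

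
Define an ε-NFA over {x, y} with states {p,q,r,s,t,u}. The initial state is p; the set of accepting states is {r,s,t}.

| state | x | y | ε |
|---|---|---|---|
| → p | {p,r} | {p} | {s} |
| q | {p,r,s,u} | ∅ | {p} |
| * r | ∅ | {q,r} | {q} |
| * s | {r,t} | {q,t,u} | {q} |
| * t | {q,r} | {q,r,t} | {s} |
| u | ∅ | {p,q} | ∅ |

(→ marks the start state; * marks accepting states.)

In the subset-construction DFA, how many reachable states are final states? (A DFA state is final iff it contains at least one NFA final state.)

Start state of the DFA: {p,q,s} (ε-closure of the NFA start).
{p,q,s} --x--> {p,q,r,s,t,u}  [new]
{p,q,s} --y--> {p,q,s,t,u}  [new]
{p,q,r,s,t,u} --x--> {p,q,r,s,t,u}  [seen]
{p,q,r,s,t,u} --y--> {p,q,r,s,t,u}  [seen]
{p,q,s,t,u} --x--> {p,q,r,s,t,u}  [seen]
{p,q,s,t,u} --y--> {p,q,r,s,t,u}  [seen]
Reachable DFA states: {p,q,s}, {p,q,r,s,t,u}, {p,q,s,t,u}.
Accepting DFA states (contain an NFA accepting state): {p,q,s}, {p,q,r,s,t,u}, {p,q,s,t,u}.

3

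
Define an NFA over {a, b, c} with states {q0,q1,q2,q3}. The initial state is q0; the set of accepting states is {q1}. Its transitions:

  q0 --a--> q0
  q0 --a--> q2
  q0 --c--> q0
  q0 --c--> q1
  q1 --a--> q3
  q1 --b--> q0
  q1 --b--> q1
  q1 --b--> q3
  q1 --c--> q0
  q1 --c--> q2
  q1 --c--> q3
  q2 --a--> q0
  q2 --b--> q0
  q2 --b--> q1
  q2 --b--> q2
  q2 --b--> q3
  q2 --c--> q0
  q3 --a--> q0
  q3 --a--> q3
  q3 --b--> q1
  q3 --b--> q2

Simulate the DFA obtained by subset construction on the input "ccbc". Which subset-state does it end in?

Start: {q0}.
δ(q0,c) = {q0,q1}.
Union: {q0,q1}.
After c: {q0,q1}.
δ(q0,c) = {q0,q1}; δ(q1,c) = {q0,q2,q3}.
Union: {q0,q1,q2,q3}.
After c: {q0,q1,q2,q3}.
δ(q0,b) = ∅; δ(q1,b) = {q0,q1,q3}; δ(q2,b) = {q0,q1,q2,q3}; δ(q3,b) = {q1,q2}.
Union: {q0,q1,q2,q3}.
After b: {q0,q1,q2,q3}.
δ(q0,c) = {q0,q1}; δ(q1,c) = {q0,q2,q3}; δ(q2,c) = {q0}; δ(q3,c) = ∅.
Union: {q0,q1,q2,q3}.
After c: {q0,q1,q2,q3}.

{q0,q1,q2,q3}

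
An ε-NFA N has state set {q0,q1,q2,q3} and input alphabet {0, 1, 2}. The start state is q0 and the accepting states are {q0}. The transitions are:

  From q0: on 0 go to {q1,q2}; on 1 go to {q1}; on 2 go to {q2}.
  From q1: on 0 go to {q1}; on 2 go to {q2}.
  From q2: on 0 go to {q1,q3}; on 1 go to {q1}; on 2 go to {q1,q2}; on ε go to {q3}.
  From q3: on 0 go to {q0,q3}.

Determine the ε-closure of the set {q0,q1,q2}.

Begin with {q0,q1,q2}.
q2 →ε {q3}; add q3.
ε-closure = {q0,q1,q2,q3}.

{q0,q1,q2,q3}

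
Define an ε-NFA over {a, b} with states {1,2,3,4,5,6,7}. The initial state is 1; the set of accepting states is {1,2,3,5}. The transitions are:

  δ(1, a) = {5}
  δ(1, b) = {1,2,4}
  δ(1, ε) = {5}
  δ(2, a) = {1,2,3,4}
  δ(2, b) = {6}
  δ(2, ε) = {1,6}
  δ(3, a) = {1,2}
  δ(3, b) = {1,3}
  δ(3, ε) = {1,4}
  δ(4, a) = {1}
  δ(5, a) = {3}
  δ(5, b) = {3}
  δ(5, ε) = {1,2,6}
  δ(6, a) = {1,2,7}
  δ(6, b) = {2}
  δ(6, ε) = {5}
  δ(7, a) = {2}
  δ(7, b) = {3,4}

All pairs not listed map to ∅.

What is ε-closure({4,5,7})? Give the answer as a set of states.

{1,2,4,5,6,7}

Begin with {4,5,7}.
5 →ε {1,2,6}; add 1, 2, 6.
ε-closure = {1,2,4,5,6,7}.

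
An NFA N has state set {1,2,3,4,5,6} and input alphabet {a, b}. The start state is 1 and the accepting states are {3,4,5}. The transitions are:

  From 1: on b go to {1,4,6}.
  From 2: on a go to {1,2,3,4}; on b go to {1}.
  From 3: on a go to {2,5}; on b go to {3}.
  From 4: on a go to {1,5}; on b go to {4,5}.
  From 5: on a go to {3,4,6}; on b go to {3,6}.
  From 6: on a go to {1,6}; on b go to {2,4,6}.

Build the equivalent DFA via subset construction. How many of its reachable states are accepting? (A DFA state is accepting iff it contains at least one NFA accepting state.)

Start state of the DFA: {1}.
{1} --a--> ∅  [new]
{1} --b--> {1,4,6}  [new]
∅ --a--> ∅  [seen]
∅ --b--> ∅  [seen]
{1,4,6} --a--> {1,5,6}  [new]
{1,4,6} --b--> {1,2,4,5,6}  [new]
{1,5,6} --a--> {1,3,4,6}  [new]
{1,5,6} --b--> {1,2,3,4,6}  [new]
{1,2,4,5,6} --a--> {1,2,3,4,5,6}  [new]
{1,2,4,5,6} --b--> {1,2,3,4,5,6}  [seen]
{1,3,4,6} --a--> {1,2,5,6}  [new]
{1,3,4,6} --b--> {1,2,3,4,5,6}  [seen]
{1,2,3,4,6} --a--> {1,2,3,4,5,6}  [seen]
{1,2,3,4,6} --b--> {1,2,3,4,5,6}  [seen]
{1,2,3,4,5,6} --a--> {1,2,3,4,5,6}  [seen]
{1,2,3,4,5,6} --b--> {1,2,3,4,5,6}  [seen]
{1,2,5,6} --a--> {1,2,3,4,6}  [seen]
{1,2,5,6} --b--> {1,2,3,4,6}  [seen]
Reachable DFA states: {1}, ∅, {1,4,6}, {1,5,6}, {1,2,4,5,6}, {1,3,4,6}, {1,2,3,4,6}, {1,2,3,4,5,6}, {1,2,5,6}.
Accepting DFA states (contain an NFA accepting state): {1,4,6}, {1,5,6}, {1,2,4,5,6}, {1,3,4,6}, {1,2,3,4,6}, {1,2,3,4,5,6}, {1,2,5,6}.

7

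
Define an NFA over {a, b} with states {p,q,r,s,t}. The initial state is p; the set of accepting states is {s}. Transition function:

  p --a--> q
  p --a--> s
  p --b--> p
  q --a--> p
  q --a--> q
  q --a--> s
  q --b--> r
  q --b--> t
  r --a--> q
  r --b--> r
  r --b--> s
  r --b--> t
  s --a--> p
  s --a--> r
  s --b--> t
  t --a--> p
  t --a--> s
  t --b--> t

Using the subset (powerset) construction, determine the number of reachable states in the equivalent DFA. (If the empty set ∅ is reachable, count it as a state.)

8

Start state of the DFA: {p}.
{p} --a--> {q,s}  [new]
{p} --b--> {p}  [seen]
{q,s} --a--> {p,q,r,s}  [new]
{q,s} --b--> {r,t}  [new]
{p,q,r,s} --a--> {p,q,r,s}  [seen]
{p,q,r,s} --b--> {p,r,s,t}  [new]
{r,t} --a--> {p,q,s}  [new]
{r,t} --b--> {r,s,t}  [new]
{p,r,s,t} --a--> {p,q,r,s}  [seen]
{p,r,s,t} --b--> {p,r,s,t}  [seen]
{p,q,s} --a--> {p,q,r,s}  [seen]
{p,q,s} --b--> {p,r,t}  [new]
{r,s,t} --a--> {p,q,r,s}  [seen]
{r,s,t} --b--> {r,s,t}  [seen]
{p,r,t} --a--> {p,q,s}  [seen]
{p,r,t} --b--> {p,r,s,t}  [seen]
Reachable DFA states: {p}, {q,s}, {p,q,r,s}, {r,t}, {p,r,s,t}, {p,q,s}, {r,s,t}, {p,r,t}.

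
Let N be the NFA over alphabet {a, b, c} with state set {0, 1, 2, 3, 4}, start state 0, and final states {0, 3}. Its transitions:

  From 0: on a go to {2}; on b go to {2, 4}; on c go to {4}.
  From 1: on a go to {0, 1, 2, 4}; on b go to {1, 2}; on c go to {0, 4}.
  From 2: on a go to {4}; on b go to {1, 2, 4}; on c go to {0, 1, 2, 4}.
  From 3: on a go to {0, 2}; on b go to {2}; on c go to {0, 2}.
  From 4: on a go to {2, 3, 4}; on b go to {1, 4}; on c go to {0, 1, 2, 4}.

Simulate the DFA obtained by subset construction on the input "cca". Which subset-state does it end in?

Start: {0}.
δ(0,c) = {4}.
Union: {4}.
After c: {4}.
δ(4,c) = {0, 1, 2, 4}.
Union: {0, 1, 2, 4}.
After c: {0, 1, 2, 4}.
δ(0,a) = {2}; δ(1,a) = {0, 1, 2, 4}; δ(2,a) = {4}; δ(4,a) = {2, 3, 4}.
Union: {0, 1, 2, 3, 4}.
After a: {0, 1, 2, 3, 4}.

{0, 1, 2, 3, 4}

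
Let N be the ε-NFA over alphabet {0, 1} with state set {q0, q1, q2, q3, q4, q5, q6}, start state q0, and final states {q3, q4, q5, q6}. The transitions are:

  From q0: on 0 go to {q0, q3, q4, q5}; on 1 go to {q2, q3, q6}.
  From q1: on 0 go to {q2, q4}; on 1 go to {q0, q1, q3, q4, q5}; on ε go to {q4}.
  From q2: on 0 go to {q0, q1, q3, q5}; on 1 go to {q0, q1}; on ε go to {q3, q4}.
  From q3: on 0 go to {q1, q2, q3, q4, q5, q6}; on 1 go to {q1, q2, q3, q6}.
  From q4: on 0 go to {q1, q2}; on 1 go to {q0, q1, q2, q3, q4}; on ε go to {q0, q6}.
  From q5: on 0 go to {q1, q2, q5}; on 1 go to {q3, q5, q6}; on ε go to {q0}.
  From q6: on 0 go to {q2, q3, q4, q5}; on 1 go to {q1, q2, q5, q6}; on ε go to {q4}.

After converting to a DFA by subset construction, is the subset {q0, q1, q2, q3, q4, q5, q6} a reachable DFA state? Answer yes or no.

Start state of the DFA: {q0} (ε-closure of the NFA start).
{q0} --0--> {q0, q3, q4, q5, q6}  [new]
{q0} --1--> {q0, q2, q3, q4, q6}  [new]
{q0, q3, q4, q5, q6} --0--> {q0, q1, q2, q3, q4, q5, q6}  [new]
{q0, q3, q4, q5, q6} --1--> {q0, q1, q2, q3, q4, q5, q6}  [seen]
{q0, q2, q3, q4, q6} --0--> {q0, q1, q2, q3, q4, q5, q6}  [seen]
{q0, q2, q3, q4, q6} --1--> {q0, q1, q2, q3, q4, q5, q6}  [seen]
{q0, q1, q2, q3, q4, q5, q6} --0--> {q0, q1, q2, q3, q4, q5, q6}  [seen]
{q0, q1, q2, q3, q4, q5, q6} --1--> {q0, q1, q2, q3, q4, q5, q6}  [seen]
Reachable DFA states: {q0}, {q0, q3, q4, q5, q6}, {q0, q2, q3, q4, q6}, {q0, q1, q2, q3, q4, q5, q6}.
{q0, q1, q2, q3, q4, q5, q6} is among them.

yes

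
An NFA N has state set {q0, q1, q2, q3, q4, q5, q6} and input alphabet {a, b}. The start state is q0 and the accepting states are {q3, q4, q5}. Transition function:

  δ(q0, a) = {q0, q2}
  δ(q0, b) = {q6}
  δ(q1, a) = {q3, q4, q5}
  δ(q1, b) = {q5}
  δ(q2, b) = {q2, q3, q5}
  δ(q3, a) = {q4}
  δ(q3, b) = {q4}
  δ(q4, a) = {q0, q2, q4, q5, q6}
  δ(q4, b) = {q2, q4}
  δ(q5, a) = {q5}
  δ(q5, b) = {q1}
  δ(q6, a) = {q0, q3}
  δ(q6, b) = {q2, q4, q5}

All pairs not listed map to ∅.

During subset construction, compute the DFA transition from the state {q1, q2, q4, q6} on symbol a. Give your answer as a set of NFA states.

δ(q1,a) = {q3, q4, q5}; δ(q2,a) = ∅; δ(q4,a) = {q0, q2, q4, q5, q6}; δ(q6,a) = {q0, q3}.
Union: {q0, q2, q3, q4, q5, q6}.

{q0, q2, q3, q4, q5, q6}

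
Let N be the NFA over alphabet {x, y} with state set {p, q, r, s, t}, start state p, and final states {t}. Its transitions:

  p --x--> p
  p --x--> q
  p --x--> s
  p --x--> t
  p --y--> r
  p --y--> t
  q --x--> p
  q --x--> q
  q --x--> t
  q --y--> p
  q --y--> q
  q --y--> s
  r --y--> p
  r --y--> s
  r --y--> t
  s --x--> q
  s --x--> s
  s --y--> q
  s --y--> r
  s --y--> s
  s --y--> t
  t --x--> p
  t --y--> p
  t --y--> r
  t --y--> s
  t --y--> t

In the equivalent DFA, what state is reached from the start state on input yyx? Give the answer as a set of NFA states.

{p, q, s, t}

Start: {p}.
δ(p,y) = {r, t}.
Union: {r, t}.
After y: {r, t}.
δ(r,y) = {p, s, t}; δ(t,y) = {p, r, s, t}.
Union: {p, r, s, t}.
After y: {p, r, s, t}.
δ(p,x) = {p, q, s, t}; δ(r,x) = ∅; δ(s,x) = {q, s}; δ(t,x) = {p}.
Union: {p, q, s, t}.
After x: {p, q, s, t}.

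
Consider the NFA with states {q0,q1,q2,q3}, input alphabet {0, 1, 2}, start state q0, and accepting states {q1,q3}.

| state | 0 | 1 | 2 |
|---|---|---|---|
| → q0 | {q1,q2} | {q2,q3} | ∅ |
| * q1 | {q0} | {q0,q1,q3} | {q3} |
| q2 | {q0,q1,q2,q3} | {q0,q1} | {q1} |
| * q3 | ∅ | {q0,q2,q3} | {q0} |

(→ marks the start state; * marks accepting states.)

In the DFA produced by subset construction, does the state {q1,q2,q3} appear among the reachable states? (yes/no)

Start state of the DFA: {q0}.
{q0} --0--> {q1,q2}  [new]
{q0} --1--> {q2,q3}  [new]
{q0} --2--> ∅  [new]
{q1,q2} --0--> {q0,q1,q2,q3}  [new]
{q1,q2} --1--> {q0,q1,q3}  [new]
{q1,q2} --2--> {q1,q3}  [new]
{q2,q3} --0--> {q0,q1,q2,q3}  [seen]
{q2,q3} --1--> {q0,q1,q2,q3}  [seen]
{q2,q3} --2--> {q0,q1}  [new]
∅ --0--> ∅  [seen]
∅ --1--> ∅  [seen]
∅ --2--> ∅  [seen]
{q0,q1,q2,q3} --0--> {q0,q1,q2,q3}  [seen]
{q0,q1,q2,q3} --1--> {q0,q1,q2,q3}  [seen]
{q0,q1,q2,q3} --2--> {q0,q1,q3}  [seen]
{q0,q1,q3} --0--> {q0,q1,q2}  [new]
{q0,q1,q3} --1--> {q0,q1,q2,q3}  [seen]
{q0,q1,q3} --2--> {q0,q3}  [new]
{q1,q3} --0--> {q0}  [seen]
{q1,q3} --1--> {q0,q1,q2,q3}  [seen]
{q1,q3} --2--> {q0,q3}  [seen]
{q0,q1} --0--> {q0,q1,q2}  [seen]
{q0,q1} --1--> {q0,q1,q2,q3}  [seen]
{q0,q1} --2--> {q3}  [new]
{q0,q1,q2} --0--> {q0,q1,q2,q3}  [seen]
{q0,q1,q2} --1--> {q0,q1,q2,q3}  [seen]
{q0,q1,q2} --2--> {q1,q3}  [seen]
{q0,q3} --0--> {q1,q2}  [seen]
{q0,q3} --1--> {q0,q2,q3}  [new]
{q0,q3} --2--> {q0}  [seen]
{q3} --0--> ∅  [seen]
{q3} --1--> {q0,q2,q3}  [seen]
{q3} --2--> {q0}  [seen]
{q0,q2,q3} --0--> {q0,q1,q2,q3}  [seen]
{q0,q2,q3} --1--> {q0,q1,q2,q3}  [seen]
{q0,q2,q3} --2--> {q0,q1}  [seen]
Reachable DFA states: {q0}, {q1,q2}, {q2,q3}, ∅, {q0,q1,q2,q3}, {q0,q1,q3}, {q1,q3}, {q0,q1}, {q0,q1,q2}, {q0,q3}, {q3}, {q0,q2,q3}.
{q1,q2,q3} is not among them.

no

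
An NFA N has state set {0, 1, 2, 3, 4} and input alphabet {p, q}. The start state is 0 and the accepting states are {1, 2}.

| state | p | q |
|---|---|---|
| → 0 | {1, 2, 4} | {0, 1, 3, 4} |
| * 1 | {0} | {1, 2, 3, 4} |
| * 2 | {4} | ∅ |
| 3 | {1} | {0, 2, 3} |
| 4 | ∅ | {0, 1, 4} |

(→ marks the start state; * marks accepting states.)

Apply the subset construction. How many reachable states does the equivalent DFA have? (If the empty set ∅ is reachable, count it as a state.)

Start state of the DFA: {0}.
{0} --p--> {1, 2, 4}  [new]
{0} --q--> {0, 1, 3, 4}  [new]
{1, 2, 4} --p--> {0, 4}  [new]
{1, 2, 4} --q--> {0, 1, 2, 3, 4}  [new]
{0, 1, 3, 4} --p--> {0, 1, 2, 4}  [new]
{0, 1, 3, 4} --q--> {0, 1, 2, 3, 4}  [seen]
{0, 4} --p--> {1, 2, 4}  [seen]
{0, 4} --q--> {0, 1, 3, 4}  [seen]
{0, 1, 2, 3, 4} --p--> {0, 1, 2, 4}  [seen]
{0, 1, 2, 3, 4} --q--> {0, 1, 2, 3, 4}  [seen]
{0, 1, 2, 4} --p--> {0, 1, 2, 4}  [seen]
{0, 1, 2, 4} --q--> {0, 1, 2, 3, 4}  [seen]
Reachable DFA states: {0}, {1, 2, 4}, {0, 1, 3, 4}, {0, 4}, {0, 1, 2, 3, 4}, {0, 1, 2, 4}.

6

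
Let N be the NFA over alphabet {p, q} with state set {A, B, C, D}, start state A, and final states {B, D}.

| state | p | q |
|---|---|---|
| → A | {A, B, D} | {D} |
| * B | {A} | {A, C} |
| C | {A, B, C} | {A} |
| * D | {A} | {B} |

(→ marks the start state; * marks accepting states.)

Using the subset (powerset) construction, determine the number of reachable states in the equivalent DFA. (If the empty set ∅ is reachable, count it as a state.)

10

Start state of the DFA: {A}.
{A} --p--> {A, B, D}  [new]
{A} --q--> {D}  [new]
{A, B, D} --p--> {A, B, D}  [seen]
{A, B, D} --q--> {A, B, C, D}  [new]
{D} --p--> {A}  [seen]
{D} --q--> {B}  [new]
{A, B, C, D} --p--> {A, B, C, D}  [seen]
{A, B, C, D} --q--> {A, B, C, D}  [seen]
{B} --p--> {A}  [seen]
{B} --q--> {A, C}  [new]
{A, C} --p--> {A, B, C, D}  [seen]
{A, C} --q--> {A, D}  [new]
{A, D} --p--> {A, B, D}  [seen]
{A, D} --q--> {B, D}  [new]
{B, D} --p--> {A}  [seen]
{B, D} --q--> {A, B, C}  [new]
{A, B, C} --p--> {A, B, C, D}  [seen]
{A, B, C} --q--> {A, C, D}  [new]
{A, C, D} --p--> {A, B, C, D}  [seen]
{A, C, D} --q--> {A, B, D}  [seen]
Reachable DFA states: {A}, {A, B, D}, {D}, {A, B, C, D}, {B}, {A, C}, {A, D}, {B, D}, {A, B, C}, {A, C, D}.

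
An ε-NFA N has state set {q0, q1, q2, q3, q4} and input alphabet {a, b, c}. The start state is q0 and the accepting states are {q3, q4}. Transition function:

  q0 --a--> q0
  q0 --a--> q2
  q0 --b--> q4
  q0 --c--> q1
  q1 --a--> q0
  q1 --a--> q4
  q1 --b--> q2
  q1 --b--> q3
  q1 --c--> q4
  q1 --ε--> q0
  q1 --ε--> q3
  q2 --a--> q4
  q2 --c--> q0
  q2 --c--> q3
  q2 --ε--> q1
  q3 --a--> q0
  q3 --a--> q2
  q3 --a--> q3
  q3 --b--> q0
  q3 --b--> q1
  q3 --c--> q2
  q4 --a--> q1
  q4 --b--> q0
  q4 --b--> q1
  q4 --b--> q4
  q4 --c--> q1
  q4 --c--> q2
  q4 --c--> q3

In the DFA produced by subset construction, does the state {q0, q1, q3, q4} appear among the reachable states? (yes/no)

Start state of the DFA: {q0} (ε-closure of the NFA start).
{q0} --a--> {q0, q1, q2, q3}  [new]
{q0} --b--> {q4}  [new]
{q0} --c--> {q0, q1, q3}  [new]
{q0, q1, q2, q3} --a--> {q0, q1, q2, q3, q4}  [new]
{q0, q1, q2, q3} --b--> {q0, q1, q2, q3, q4}  [seen]
{q0, q1, q2, q3} --c--> {q0, q1, q2, q3, q4}  [seen]
{q4} --a--> {q0, q1, q3}  [seen]
{q4} --b--> {q0, q1, q3, q4}  [new]
{q4} --c--> {q0, q1, q2, q3}  [seen]
{q0, q1, q3} --a--> {q0, q1, q2, q3, q4}  [seen]
{q0, q1, q3} --b--> {q0, q1, q2, q3, q4}  [seen]
{q0, q1, q3} --c--> {q0, q1, q2, q3, q4}  [seen]
{q0, q1, q2, q3, q4} --a--> {q0, q1, q2, q3, q4}  [seen]
{q0, q1, q2, q3, q4} --b--> {q0, q1, q2, q3, q4}  [seen]
{q0, q1, q2, q3, q4} --c--> {q0, q1, q2, q3, q4}  [seen]
{q0, q1, q3, q4} --a--> {q0, q1, q2, q3, q4}  [seen]
{q0, q1, q3, q4} --b--> {q0, q1, q2, q3, q4}  [seen]
{q0, q1, q3, q4} --c--> {q0, q1, q2, q3, q4}  [seen]
Reachable DFA states: {q0}, {q0, q1, q2, q3}, {q4}, {q0, q1, q3}, {q0, q1, q2, q3, q4}, {q0, q1, q3, q4}.
{q0, q1, q3, q4} is among them.

yes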